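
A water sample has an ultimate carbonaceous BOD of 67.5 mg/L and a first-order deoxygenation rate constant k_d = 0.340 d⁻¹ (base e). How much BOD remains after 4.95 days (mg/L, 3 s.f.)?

L_t = L₀ e^(−k_d t) = 67.5 × e^(−0.340×4.95) = 67.5 × 0.1858 = 12.54 mg/L.

L ≈ 12.5 mg/L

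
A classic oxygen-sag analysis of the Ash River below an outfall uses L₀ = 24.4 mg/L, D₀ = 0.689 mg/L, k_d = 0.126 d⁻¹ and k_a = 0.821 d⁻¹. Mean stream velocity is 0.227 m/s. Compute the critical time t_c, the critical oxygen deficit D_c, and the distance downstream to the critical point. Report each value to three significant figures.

t_c ≈ 2.45 d; D_c ≈ 2.75 mg/L; x_c ≈ 48.1 km

At the critical point dD/dt = 0, so k_d L₀ e^(−k_d t) = k_a D. Substituting D(t) from the Streeter–Phelps equation and solving for t gives
t_c = ln[(k_a/k_d)(1 − D₀(k_a−k_d)/(k_d L₀))] / (k_a−k_d).
Here k_a−k_d = 0.6950 d⁻¹ and 1 − D₀(k_a−k_d)/(k_d L₀) = 1 − 0.689×0.6950/(0.126×24.4) = 0.8442, so
t_c = ln(6.516 × 0.8442) / 0.6950 = 1.705 / 0.6950 = 2.453 d.
D_c = (k_d/k_a) L₀ e^(−k_d t_c) = (0.126/0.821) × 24.4 × e^(−0.126×2.453) = 0.1535 × 24.4 × 0.7341 = 2.749 mg/L.
x_c = v t_c = 0.227 m/s × 2.453 d × 86400 s/d = 48110 m ≈ 48.1 km.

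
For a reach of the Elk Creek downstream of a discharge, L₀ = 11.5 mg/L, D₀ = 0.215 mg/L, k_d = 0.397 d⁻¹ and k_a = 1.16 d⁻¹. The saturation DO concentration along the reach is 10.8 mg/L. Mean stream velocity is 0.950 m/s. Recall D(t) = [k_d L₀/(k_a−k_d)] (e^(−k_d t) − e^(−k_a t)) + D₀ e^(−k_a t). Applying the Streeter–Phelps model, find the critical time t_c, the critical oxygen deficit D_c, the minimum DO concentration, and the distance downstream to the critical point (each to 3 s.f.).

t_c ≈ 1.36 d; D_c ≈ 2.30 mg/L; min DO ≈ 8.50 mg/L; x_c ≈ 111 km

At the critical point dD/dt = 0, so k_d L₀ e^(−k_d t) = k_a D. Substituting D(t) from the Streeter–Phelps equation and solving for t gives
t_c = ln[(k_a/k_d)(1 − D₀(k_a−k_d)/(k_d L₀))] / (k_a−k_d).
Here k_a−k_d = 0.7630 d⁻¹ and 1 − D₀(k_a−k_d)/(k_d L₀) = 1 − 0.215×0.7630/(0.397×11.5) = 0.9641, so
t_c = ln(2.922 × 0.9641) / 0.7630 = 1.036 / 0.7630 = 1.357 d.
D_c = (k_d/k_a) L₀ e^(−k_d t_c) = (0.397/1.16) × 11.5 × e^(−0.397×1.357) = 0.3422 × 11.5 × 0.5834 = 2.296 mg/L.
Minimum DO = C_s − D_c = 10.8 − 2.296 = 8.504 mg/L.
x_c = v t_c = 0.950 m/s × 1.357 d × 86400 s/d = 111400 m ≈ 111 km.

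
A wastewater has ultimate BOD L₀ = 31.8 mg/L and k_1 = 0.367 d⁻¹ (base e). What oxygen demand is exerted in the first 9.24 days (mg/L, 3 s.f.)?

y ≈ 30.7 mg/L

y_t = L₀(1 − e^(−k_1 t)) = 31.8 × (1 − e^(−0.367×9.24))
= 31.8 × (1 − 0.03367) = 31.8 × 0.9663 = 30.73 mg/L.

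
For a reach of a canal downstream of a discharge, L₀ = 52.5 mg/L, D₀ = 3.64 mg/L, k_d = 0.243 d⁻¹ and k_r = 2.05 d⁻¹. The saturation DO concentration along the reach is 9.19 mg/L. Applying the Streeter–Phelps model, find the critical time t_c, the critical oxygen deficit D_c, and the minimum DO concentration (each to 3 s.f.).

t_c ≈ 0.779 d; D_c ≈ 5.15 mg/L; min DO ≈ 4.04 mg/L

With k_r/k_d = 8.436 and 1 − D₀(k_r−k_d)/(k_d L₀) = 0.4844,
t_c = ln(8.436 × 0.4844) / (2.05 − 0.243) = ln(4.087) / 1.807 = 1.408/1.807 = 0.7790 d.
L(t_c) = L₀ e^(−k_d t_c) = 52.5 × 0.8275 = 43.45 mg/L, and at the critical point k_r D_c = k_d L, so D_c = (0.243/2.05) × 43.45 = 5.150 mg/L.
Minimum DO = C_s − D_c = 9.19 − 5.150 = 4.040 mg/L.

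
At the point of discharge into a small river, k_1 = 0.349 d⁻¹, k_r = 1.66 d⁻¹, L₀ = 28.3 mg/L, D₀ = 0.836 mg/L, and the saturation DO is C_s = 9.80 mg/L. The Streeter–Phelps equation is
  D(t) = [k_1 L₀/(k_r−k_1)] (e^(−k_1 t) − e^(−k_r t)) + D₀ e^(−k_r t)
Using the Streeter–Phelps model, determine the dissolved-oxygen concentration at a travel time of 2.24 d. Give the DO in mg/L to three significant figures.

DO ≈ 6.52 mg/L

k_1 L₀/(k_r−k_1) = 0.349×28.3/(1.66−0.349) = 9.877/1.311 = 7.534 mg/L.
e^(−k_1 t) = e^(−0.349×2.240) = 0.4576; e^(−k_r t) = e^(−1.66×2.240) = 0.02427.
D = 7.534 × (0.4576 − 0.02427) + 0.836 × 0.02427 = 3.265 + 0.02029 = 3.285 mg/L.
DO = C_s − D = 9.80 − 3.285 = 6.515 mg/L.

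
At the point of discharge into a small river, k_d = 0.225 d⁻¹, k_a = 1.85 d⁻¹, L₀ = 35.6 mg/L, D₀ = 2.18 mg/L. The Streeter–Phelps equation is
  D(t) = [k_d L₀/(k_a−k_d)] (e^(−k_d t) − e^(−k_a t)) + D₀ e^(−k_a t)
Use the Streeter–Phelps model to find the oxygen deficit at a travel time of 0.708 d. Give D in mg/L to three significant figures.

D ≈ 3.46 mg/L

k_d L₀/(k_a−k_d) = 0.225×35.6/(1.85−0.225) = 8.010/1.625 = 4.929 mg/L.
e^(−k_d t) = e^(−0.225×0.7080) = 0.8527; e^(−k_a t) = e^(−1.85×0.7080) = 0.2699.
D = 4.929 × (0.8527 − 0.2699) + 2.18 × 0.2699 = 2.873 + 0.5883 = 3.461 mg/L.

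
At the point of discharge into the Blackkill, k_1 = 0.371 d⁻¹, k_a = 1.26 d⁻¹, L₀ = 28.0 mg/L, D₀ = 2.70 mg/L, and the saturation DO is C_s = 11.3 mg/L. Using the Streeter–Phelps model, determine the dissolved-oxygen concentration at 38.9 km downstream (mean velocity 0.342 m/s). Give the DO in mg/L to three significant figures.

Travel time t = x/v = 38.9 km / (0.342 m/s) = 38900 m / 0.342 m/s = 113700 s = 1.316 d.
k_1 L₀/(k_a−k_1) = 0.371×28.0/(1.26−0.371) = 10.39/0.8890 = 11.69 mg/L.
e^(−k_1 t) = e^(−0.371×1.316) = 0.6136; e^(−k_a t) = e^(−1.26×1.316) = 0.1904.
D = 11.69 × (0.6136 − 0.1904) + 2.70 × 0.1904 = 4.945 + 0.5140 = 5.459 mg/L.
DO = C_s − D = 11.3 − 5.459 = 5.841 mg/L.

DO ≈ 5.84 mg/L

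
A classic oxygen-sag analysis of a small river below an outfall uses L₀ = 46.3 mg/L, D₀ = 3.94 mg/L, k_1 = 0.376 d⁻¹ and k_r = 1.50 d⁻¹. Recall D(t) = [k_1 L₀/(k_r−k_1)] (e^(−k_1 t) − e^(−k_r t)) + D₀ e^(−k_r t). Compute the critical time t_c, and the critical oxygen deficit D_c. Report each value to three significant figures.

At the critical point dD/dt = 0, so k_1 L₀ e^(−k_1 t) = k_r D. Substituting D(t) from the Streeter–Phelps equation and solving for t gives
t_c = ln[(k_r/k_1)(1 − D₀(k_r−k_1)/(k_1 L₀))] / (k_r−k_1).
Here k_r−k_1 = 1.124 d⁻¹ and 1 − D₀(k_r−k_1)/(k_1 L₀) = 1 − 3.94×1.124/(0.376×46.3) = 0.7456, so
t_c = ln(3.989 × 0.7456) / 1.124 = 1.090 / 1.124 = 0.9698 d.
D_c = (k_1/k_r) L₀ e^(−k_1 t_c) = (0.376/1.50) × 46.3 × e^(−0.376×0.9698) = 0.2507 × 46.3 × 0.6944 = 8.060 mg/L.

t_c ≈ 0.970 d; D_c ≈ 8.06 mg/L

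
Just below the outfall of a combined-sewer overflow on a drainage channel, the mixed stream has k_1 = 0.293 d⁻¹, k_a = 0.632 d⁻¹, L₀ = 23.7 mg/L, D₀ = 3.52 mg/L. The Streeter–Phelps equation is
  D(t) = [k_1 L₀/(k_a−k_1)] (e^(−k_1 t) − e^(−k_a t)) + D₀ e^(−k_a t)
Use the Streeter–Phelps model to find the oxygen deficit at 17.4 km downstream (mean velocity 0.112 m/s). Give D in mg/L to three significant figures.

Travel time t = x/v = 17.4 km / (0.112 m/s) = 17400 m / 0.112 m/s = 155400 s = 1.798 d.
k_1 L₀/(k_a−k_1) = 0.293×23.7/(0.632−0.293) = 6.944/0.3390 = 20.48 mg/L.
e^(−k_1 t) = e^(−0.293×1.798) = 0.5905; e^(−k_a t) = e^(−0.632×1.798) = 0.3210.
D = 20.48 × (0.5905 − 0.3210) + 3.52 × 0.3210 = 5.520 + 1.130 = 6.650 mg/L.

D ≈ 6.65 mg/L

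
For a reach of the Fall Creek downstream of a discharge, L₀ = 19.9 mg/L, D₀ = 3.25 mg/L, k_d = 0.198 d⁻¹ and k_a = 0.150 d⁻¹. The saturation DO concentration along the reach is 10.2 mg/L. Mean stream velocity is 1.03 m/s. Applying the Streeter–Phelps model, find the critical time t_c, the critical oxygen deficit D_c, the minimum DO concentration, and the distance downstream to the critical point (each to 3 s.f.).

t_c ≈ 4.98 d; D_c ≈ 9.81 mg/L; min DO ≈ 0.391 mg/L; x_c ≈ 443 km

With k_a/k_d = 0.7576 and 1 − D₀(k_a−k_d)/(k_d L₀) = 1.040,
t_c = ln(0.7576 × 1.040) / (0.150 − 0.198) = ln(0.7876) / -0.04800 = -0.2388/-0.04800 = 4.975 d.
L(t_c) = L₀ e^(−k_d t_c) = 19.9 × 0.3734 = 7.431 mg/L, and at the critical point k_a D_c = k_d L, so D_c = (0.198/0.150) × 7.431 = 9.809 mg/L.
Minimum DO = C_s − D_c = 10.2 − 9.809 = 0.3911 mg/L.
x_c = v t_c = 1.03 m/s × 4.975 d × 86400 s/d = 442700 m ≈ 443 km.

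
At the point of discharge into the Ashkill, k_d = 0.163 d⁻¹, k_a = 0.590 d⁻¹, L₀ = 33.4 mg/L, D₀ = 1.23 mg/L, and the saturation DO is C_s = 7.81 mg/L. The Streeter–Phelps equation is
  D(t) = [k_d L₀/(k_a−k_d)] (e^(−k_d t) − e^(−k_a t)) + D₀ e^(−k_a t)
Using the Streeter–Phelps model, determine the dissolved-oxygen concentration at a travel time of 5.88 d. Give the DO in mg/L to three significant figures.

k_d L₀/(k_a−k_d) = 0.163×33.4/(0.590−0.163) = 5.444/0.4270 = 12.75 mg/L.
e^(−k_d t) = e^(−0.163×5.880) = 0.3835; e^(−k_a t) = e^(−0.590×5.880) = 0.03114.
D = 12.75 × (0.3835 − 0.03114) + 1.23 × 0.03114 = 4.492 + 0.03830 = 4.531 mg/L.
DO = C_s − D = 7.81 − 4.531 = 3.279 mg/L.

DO ≈ 3.28 mg/L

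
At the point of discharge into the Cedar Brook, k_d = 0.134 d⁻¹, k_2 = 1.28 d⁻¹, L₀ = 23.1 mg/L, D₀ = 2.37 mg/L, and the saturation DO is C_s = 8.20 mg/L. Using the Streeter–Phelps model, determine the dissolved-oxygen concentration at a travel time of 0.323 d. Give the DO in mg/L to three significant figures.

k_d L₀/(k_2−k_d) = 0.134×23.1/(1.28−0.134) = 3.095/1.146 = 2.701 mg/L.
e^(−k_d t) = e^(−0.134×0.3230) = 0.9576; e^(−k_2 t) = e^(−1.28×0.3230) = 0.6614.
D = 2.701 × (0.9576 − 0.6614) + 2.37 × 0.6614 = 0.8002 + 1.567 = 2.368 mg/L.
DO = C_s − D = 8.20 − 2.368 = 5.832 mg/L.

DO ≈ 5.83 mg/L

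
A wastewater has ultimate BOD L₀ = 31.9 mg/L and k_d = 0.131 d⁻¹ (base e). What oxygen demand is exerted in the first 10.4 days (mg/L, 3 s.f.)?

y_t = L₀(1 − e^(−k_d t)) = 31.9 × (1 − e^(−0.131×10.4))
= 31.9 × (1 − 0.2560) = 31.9 × 0.7440 = 23.73 mg/L.

y ≈ 23.7 mg/L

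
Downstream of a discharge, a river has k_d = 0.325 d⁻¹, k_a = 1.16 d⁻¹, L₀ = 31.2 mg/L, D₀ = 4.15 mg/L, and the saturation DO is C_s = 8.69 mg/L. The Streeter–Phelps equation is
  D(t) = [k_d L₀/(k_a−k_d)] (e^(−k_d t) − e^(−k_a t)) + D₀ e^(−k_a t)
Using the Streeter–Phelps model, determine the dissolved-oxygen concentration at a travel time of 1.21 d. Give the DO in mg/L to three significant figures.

k_d L₀/(k_a−k_d) = 0.325×31.2/(1.16−0.325) = 10.14/0.8350 = 12.14 mg/L.
e^(−k_d t) = e^(−0.325×1.210) = 0.6749; e^(−k_a t) = e^(−1.16×1.210) = 0.2457.
D = 12.14 × (0.6749 − 0.2457) + 4.15 × 0.2457 = 5.211 + 1.020 = 6.231 mg/L.
DO = C_s − D = 8.69 − 6.231 = 2.459 mg/L.

DO ≈ 2.46 mg/L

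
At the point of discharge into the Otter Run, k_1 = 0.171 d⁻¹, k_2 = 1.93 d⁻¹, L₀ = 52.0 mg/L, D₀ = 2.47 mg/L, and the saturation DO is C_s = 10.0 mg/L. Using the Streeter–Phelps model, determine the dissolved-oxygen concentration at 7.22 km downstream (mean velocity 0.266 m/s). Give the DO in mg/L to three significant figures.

Travel time t = x/v = 7.22 km / (0.266 m/s) = 7220 m / 0.266 m/s = 27140 s = 0.3142 d.
k_1 L₀/(k_2−k_1) = 0.171×52.0/(1.93−0.171) = 8.892/1.759 = 5.055 mg/L.
e^(−k_1 t) = e^(−0.171×0.3142) = 0.9477; e^(−k_2 t) = e^(−1.93×0.3142) = 0.5454.
D = 5.055 × (0.9477 − 0.5454) + 2.47 × 0.5454 = 2.034 + 1.347 = 3.381 mg/L.
DO = C_s − D = 10.0 − 3.381 = 6.619 mg/L.

DO ≈ 6.62 mg/L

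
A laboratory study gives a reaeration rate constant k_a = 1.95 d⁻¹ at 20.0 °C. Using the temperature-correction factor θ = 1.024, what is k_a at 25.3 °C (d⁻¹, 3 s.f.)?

k_a ≈ 2.21 d⁻¹

k_a(T₂) = k_a(T₁) · θ^(T₂−T₁) = 1.95 × 1.024^(25.3−20.0)
= 1.95 × 1.024^5.30 = 1.95 × 1.134 = 2.211 d⁻¹.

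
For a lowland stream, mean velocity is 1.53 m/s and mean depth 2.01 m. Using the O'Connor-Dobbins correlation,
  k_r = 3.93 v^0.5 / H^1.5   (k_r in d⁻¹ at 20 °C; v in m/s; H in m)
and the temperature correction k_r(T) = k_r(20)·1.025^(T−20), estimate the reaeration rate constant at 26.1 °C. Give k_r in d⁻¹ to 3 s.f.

k_r(20) = 3.93 × 1.53^0.5 / 2.01^1.5 = 3.93 × 1.237 / 2.850 = 1.706 d⁻¹.
k_r(26.1) = 1.706 × 1.025^(26.1−20) = 1.706 × 1.163 = 1.983 d⁻¹.

k_r ≈ 1.98 d⁻¹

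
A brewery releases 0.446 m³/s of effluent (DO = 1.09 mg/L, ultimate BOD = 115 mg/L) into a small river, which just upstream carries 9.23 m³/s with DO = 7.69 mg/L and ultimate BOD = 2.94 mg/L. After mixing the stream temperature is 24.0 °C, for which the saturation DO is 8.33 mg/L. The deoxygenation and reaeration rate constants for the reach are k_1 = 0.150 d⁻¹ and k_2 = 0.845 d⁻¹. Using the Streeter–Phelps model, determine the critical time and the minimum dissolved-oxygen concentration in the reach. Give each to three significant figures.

Mixed DO = (9.23×7.69 + 0.446×1.09)/(9.23+0.446) = 71.46/9.676 = 7.386 mg/L.
Mixed L₀ = (9.23×2.94 + 0.446×115)/(9.676) = 78.43/9.676 = 8.105 mg/L.
Initial deficit D₀ = C_s − DO₀ = 8.33 − 7.386 = 0.9442 mg/L.
t_c = (1/0.6950) ln[(0.845/0.150)(1 − 0.9442×0.6950/(0.150×8.105))] = 1.439 × ln(2.593) = 1.371 d.
D_c = (0.150/0.845) × 8.105 × e^(−0.150×1.371) = 0.1775 × 8.105 × 0.8141 = 1.171 mg/L.
Minimum DO = 8.33 − 1.171 = 7.159 mg/L.

t_c ≈ 1.37 d; minimum DO ≈ 7.16 mg/L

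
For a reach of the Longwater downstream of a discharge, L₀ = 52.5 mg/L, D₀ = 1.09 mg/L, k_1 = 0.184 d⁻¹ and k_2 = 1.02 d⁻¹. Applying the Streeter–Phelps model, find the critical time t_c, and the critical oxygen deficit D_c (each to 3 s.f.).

With k_2/k_1 = 5.543 and 1 − D₀(k_2−k_1)/(k_1 L₀) = 0.9057,
t_c = ln(5.543 × 0.9057) / (1.02 − 0.184) = ln(5.021) / 0.8360 = 1.614/0.8360 = 1.930 d.
D_c = (k_1/k_2) L₀ e^(−k_1 t_c) = (0.184/1.02) × 52.5 × e^(−0.184×1.930) = 0.1804 × 52.5 × 0.7011 = 6.640 mg/L.

t_c ≈ 1.93 d; D_c ≈ 6.64 mg/L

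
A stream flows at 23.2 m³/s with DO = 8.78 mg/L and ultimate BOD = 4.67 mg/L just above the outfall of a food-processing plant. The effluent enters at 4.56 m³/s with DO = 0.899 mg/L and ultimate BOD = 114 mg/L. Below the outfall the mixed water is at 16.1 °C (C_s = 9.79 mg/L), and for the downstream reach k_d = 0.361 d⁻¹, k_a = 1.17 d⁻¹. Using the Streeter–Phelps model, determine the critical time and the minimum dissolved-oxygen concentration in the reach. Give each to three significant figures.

t_c ≈ 1.13 d; minimum DO ≈ 5.15 mg/L

Mixed DO = (23.2×8.78 + 4.56×0.899)/(23.2+4.56) = 207.8/27.76 = 7.485 mg/L.
Mixed L₀ = (23.2×4.67 + 4.56×114)/(27.76) = 628.2/27.76 = 22.63 mg/L.
Initial deficit D₀ = C_s − DO₀ = 9.79 − 7.485 = 2.305 mg/L.
t_c = (1/0.8090) ln[(1.17/0.361)(1 − 2.305×0.8090/(0.361×22.63))] = 1.236 × ln(2.501) = 1.133 d.
D_c = (0.361/1.17) × 22.63 × e^(−0.361×1.133) = 0.3085 × 22.63 × 0.6642 = 4.638 mg/L.
Minimum DO = 9.79 − 4.638 = 5.152 mg/L.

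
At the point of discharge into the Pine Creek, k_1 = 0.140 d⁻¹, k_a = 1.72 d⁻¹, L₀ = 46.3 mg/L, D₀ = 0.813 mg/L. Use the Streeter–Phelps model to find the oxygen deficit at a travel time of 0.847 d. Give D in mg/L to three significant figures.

k_1 L₀/(k_a−k_1) = 0.140×46.3/(1.72−0.140) = 6.482/1.580 = 4.103 mg/L.
e^(−k_1 t) = e^(−0.140×0.8470) = 0.8882; e^(−k_a t) = e^(−1.72×0.8470) = 0.2330.
D = 4.103 × (0.8882 − 0.2330) + 0.813 × 0.2330 = 2.688 + 0.1894 = 2.877 mg/L.

D ≈ 2.88 mg/L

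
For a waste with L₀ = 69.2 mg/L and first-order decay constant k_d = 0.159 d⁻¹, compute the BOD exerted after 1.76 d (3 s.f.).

y ≈ 16.9 mg/L

y_t = L₀(1 − e^(−k_d t)) = 69.2 × (1 − e^(−0.159×1.76))
= 69.2 × (1 − 0.7559) = 69.2 × 0.2441 = 16.89 mg/L.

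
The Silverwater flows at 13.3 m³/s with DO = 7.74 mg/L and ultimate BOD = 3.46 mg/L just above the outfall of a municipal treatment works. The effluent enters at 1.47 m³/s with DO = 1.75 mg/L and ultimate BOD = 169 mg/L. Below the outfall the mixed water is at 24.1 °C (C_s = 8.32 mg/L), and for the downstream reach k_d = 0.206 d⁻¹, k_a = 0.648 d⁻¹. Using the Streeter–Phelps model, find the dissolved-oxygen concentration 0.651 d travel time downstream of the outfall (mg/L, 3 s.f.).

Mixed DO = (13.3×7.74 + 1.47×1.75)/(13.3+1.47) = 105.5/14.77 = 7.144 mg/L.
Mixed L₀ = (13.3×3.46 + 1.47×169)/(14.77) = 294.4/14.77 = 19.94 mg/L.
Initial deficit D₀ = C_s − DO₀ = 8.32 − 7.144 = 1.176 mg/L.
D(0.651) = [0.206×19.94/(0.648−0.206)](e^(−0.206×0.651) − e^(−0.648×0.651)) + 1.176 e^(−0.648×0.651)
= 9.291 × (0.8745 − 0.6558) + 1.176 × 0.6558 = 2.803 mg/L.
DO = 8.32 − 2.803 = 5.517 mg/L.

DO ≈ 5.52 mg/L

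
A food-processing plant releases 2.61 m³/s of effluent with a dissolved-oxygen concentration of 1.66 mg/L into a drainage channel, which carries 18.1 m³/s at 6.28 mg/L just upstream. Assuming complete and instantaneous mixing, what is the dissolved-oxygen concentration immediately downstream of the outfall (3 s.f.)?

Flow-weighted mixing: C = (Q_r C_r + Q_w C_w)/(Q_r + Q_w)
= (18.1×6.28 + 2.61×1.66)/(18.1 + 2.61) = 118.0/20.71 = 5.698 mg/L.

5.70 mg/L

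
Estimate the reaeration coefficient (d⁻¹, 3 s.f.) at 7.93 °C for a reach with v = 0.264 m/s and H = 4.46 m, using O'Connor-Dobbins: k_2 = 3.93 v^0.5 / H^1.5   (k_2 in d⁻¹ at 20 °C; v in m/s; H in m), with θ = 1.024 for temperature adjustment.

k_2 ≈ 0.161 d⁻¹

k_2(20) = 3.93 × 0.264^0.5 / 4.46^1.5 = 3.93 × 0.5138 / 9.419 = 0.2144 d⁻¹.
k_2(7.93) = 0.2144 × 1.024^(7.93−20) = 0.2144 × 0.7511 = 0.1610 d⁻¹.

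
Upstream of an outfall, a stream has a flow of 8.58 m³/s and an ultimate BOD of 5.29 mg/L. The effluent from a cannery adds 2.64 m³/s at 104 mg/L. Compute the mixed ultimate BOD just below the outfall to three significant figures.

28.5 mg/L

Flow-weighted mixing: C = (Q_r C_r + Q_w C_w)/(Q_r + Q_w)
= (8.58×5.29 + 2.64×104)/(8.58 + 2.64) = 319.9/11.22 = 28.52 mg/L.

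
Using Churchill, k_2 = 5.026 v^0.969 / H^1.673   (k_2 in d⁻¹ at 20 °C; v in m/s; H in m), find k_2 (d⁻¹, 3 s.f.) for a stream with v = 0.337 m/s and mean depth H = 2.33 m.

k_2 ≈ 0.426 d⁻¹

k_2 = 5.026 × 0.337^0.969 / 2.33^1.673 = 5.026 × 0.3486 / 4.117 = 0.4255 d⁻¹.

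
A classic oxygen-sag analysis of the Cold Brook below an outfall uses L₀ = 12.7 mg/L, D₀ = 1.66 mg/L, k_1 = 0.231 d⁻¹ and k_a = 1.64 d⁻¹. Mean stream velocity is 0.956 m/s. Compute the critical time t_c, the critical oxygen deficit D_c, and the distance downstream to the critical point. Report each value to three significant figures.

t_c = [1/(k_a−k_1)] ln[(k_a/k_1)(1 − D₀(k_a−k_1)/(k_1 L₀))]
= [1/(1.64−0.231)] ln[(1.64/0.231)(1 − 1.66×1.409/(0.231×12.7))]
= (1/1.409) ln[7.100 × 0.2027] = 0.7097 × ln(1.439) = 0.7097 × 0.3642 = 0.2585 d.
L(t_c) = L₀ e^(−k_1 t_c) = 12.7 × 0.9420 = 11.96 mg/L, and at the critical point k_a D_c = k_1 L, so D_c = (0.231/1.64) × 11.96 = 1.685 mg/L.
x_c = v t_c = 0.956 m/s × 0.2585 d × 86400 s/d = 21350 m ≈ 21.3 km.

t_c ≈ 0.258 d; D_c ≈ 1.69 mg/L; x_c ≈ 21.3 km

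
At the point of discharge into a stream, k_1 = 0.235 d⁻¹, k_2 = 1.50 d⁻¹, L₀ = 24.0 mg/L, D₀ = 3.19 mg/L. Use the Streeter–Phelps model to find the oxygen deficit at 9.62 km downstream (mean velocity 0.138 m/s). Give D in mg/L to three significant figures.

Travel time t = x/v = 9.62 km / (0.138 m/s) = 9620 m / 0.138 m/s = 69710 s = 0.8068 d.
k_1 L₀/(k_2−k_1) = 0.235×24.0/(1.50−0.235) = 5.640/1.265 = 4.458 mg/L.
e^(−k_1 t) = e^(−0.235×0.8068) = 0.8273; e^(−k_2 t) = e^(−1.50×0.8068) = 0.2981.
D = 4.458 × (0.8273 − 0.2981) + 3.19 × 0.2981 = 2.359 + 0.9510 = 3.310 mg/L.

D ≈ 3.31 mg/L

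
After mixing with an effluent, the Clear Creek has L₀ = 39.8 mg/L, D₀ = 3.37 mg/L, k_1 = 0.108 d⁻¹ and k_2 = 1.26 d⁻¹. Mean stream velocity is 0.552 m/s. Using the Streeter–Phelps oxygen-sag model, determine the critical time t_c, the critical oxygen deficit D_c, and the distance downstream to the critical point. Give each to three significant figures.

t_c ≈ 0.106 d; D_c ≈ 3.37 mg/L; x_c ≈ 5.04 km

t_c = [1/(k_2−k_1)] ln[(k_2/k_1)(1 − D₀(k_2−k_1)/(k_1 L₀))]
= [1/(1.26−0.108)] ln[(1.26/0.108)(1 − 3.37×1.152/(0.108×39.8))]
= (1/1.152) ln[11.67 × 0.09682] = 0.8681 × ln(1.130) = 0.8681 × 0.1218 = 0.1057 d.
L(t_c) = L₀ e^(−k_1 t_c) = 39.8 × 0.9886 = 39.35 mg/L, and at the critical point k_2 D_c = k_1 L, so D_c = (0.108/1.26) × 39.35 = 3.373 mg/L.
x_c = v t_c = 0.552 m/s × 0.1057 d × 86400 s/d = 5043 m ≈ 5.04 km.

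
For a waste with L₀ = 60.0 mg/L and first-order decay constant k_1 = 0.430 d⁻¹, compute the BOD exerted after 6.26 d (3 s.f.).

y_t = L₀(1 − e^(−k_1 t)) = 60.0 × (1 − e^(−0.430×6.26))
= 60.0 × (1 − 0.06776) = 60.0 × 0.9322 = 55.93 mg/L.

y ≈ 55.9 mg/L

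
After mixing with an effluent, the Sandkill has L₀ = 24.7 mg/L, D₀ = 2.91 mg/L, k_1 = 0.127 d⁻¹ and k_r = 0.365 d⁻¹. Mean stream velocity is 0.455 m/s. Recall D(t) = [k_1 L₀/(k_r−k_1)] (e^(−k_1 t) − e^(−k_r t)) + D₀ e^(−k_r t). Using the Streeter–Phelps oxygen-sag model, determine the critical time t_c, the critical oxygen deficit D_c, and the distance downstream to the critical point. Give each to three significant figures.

t_c = [1/(k_r−k_1)] ln[(k_r/k_1)(1 − D₀(k_r−k_1)/(k_1 L₀))]
= [1/(0.365−0.127)] ln[(0.365/0.127)(1 − 2.91×0.2380/(0.127×24.7))]
= (1/0.2380) ln[2.874 × 0.7792] = 4.202 × ln(2.239) = 4.202 × 0.8062 = 3.388 d.
L(t_c) = L₀ e^(−k_1 t_c) = 24.7 × 0.6504 = 16.06 mg/L, and at the critical point k_r D_c = k_1 L, so D_c = (0.127/0.365) × 16.06 = 5.589 mg/L.
x_c = v t_c = 0.455 m/s × 3.388 d × 86400 s/d = 133200 m ≈ 133 km.

t_c ≈ 3.39 d; D_c ≈ 5.59 mg/L; x_c ≈ 133 km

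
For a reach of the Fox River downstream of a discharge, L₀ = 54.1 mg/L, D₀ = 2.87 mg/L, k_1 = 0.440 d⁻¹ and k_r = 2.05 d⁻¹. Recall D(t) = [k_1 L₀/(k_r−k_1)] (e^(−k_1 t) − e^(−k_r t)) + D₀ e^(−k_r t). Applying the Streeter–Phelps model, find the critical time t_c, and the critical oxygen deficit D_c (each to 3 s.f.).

At the critical point dD/dt = 0, so k_1 L₀ e^(−k_1 t) = k_r D. Substituting D(t) from the Streeter–Phelps equation and solving for t gives
t_c = ln[(k_r/k_1)(1 − D₀(k_r−k_1)/(k_1 L₀))] / (k_r−k_1).
Here k_r−k_1 = 1.610 d⁻¹ and 1 − D₀(k_r−k_1)/(k_1 L₀) = 1 − 2.87×1.610/(0.440×54.1) = 0.8059, so
t_c = ln(4.659 × 0.8059) / 1.610 = 1.323 / 1.610 = 0.8217 d.
D_c = (k_1/k_r) L₀ e^(−k_1 t_c) = (0.440/2.05) × 54.1 × e^(−0.440×0.8217) = 0.2146 × 54.1 × 0.6966 = 8.089 mg/L.

t_c ≈ 0.822 d; D_c ≈ 8.09 mg/L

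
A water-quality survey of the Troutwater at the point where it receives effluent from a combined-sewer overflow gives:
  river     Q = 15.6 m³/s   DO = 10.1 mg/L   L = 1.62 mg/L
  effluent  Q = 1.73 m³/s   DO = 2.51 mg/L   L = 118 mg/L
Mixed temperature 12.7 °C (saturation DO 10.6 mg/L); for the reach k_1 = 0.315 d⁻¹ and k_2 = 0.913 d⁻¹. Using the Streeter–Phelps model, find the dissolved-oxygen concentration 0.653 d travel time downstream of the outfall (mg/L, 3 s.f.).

Mixed DO = (15.6×10.1 + 1.73×2.51)/(15.6+1.73) = 161.9/17.33 = 9.342 mg/L.
Mixed L₀ = (15.6×1.62 + 1.73×118)/(17.33) = 229.4/17.33 = 13.24 mg/L.
Initial deficit D₀ = C_s − DO₀ = 10.6 − 9.342 = 1.258 mg/L.
D(0.653) = [0.315×13.24/(0.913−0.315)](e^(−0.315×0.653) − e^(−0.913×0.653)) + 1.258 e^(−0.913×0.653)
= 6.973 × (0.8141 − 0.5509) + 1.258 × 0.5509 = 2.528 mg/L.
DO = 10.6 − 2.528 = 8.072 mg/L.

DO ≈ 8.07 mg/L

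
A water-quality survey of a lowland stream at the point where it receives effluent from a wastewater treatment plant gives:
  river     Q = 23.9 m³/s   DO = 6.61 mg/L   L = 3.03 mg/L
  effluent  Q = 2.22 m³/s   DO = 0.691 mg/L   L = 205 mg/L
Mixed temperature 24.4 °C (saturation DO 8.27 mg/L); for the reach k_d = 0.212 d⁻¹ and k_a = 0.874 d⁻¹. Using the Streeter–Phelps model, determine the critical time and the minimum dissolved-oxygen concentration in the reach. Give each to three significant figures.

t_c ≈ 1.52 d; minimum DO ≈ 4.72 mg/L

Mixed DO = (23.9×6.61 + 2.22×0.691)/(23.9+2.22) = 159.5/26.12 = 6.107 mg/L.
Mixed L₀ = (23.9×3.03 + 2.22×205)/(26.12) = 527.5/26.12 = 20.20 mg/L.
Initial deficit D₀ = C_s − DO₀ = 8.27 − 6.107 = 2.163 mg/L.
t_c = (1/0.6620) ln[(0.874/0.212)(1 − 2.163×0.6620/(0.212×20.20))] = 1.511 × ln(2.744) = 1.525 d.
D_c = (0.212/0.874) × 20.20 × e^(−0.212×1.525) = 0.2426 × 20.20 × 0.7238 = 3.546 mg/L.
Minimum DO = 8.27 − 3.546 = 4.724 mg/L.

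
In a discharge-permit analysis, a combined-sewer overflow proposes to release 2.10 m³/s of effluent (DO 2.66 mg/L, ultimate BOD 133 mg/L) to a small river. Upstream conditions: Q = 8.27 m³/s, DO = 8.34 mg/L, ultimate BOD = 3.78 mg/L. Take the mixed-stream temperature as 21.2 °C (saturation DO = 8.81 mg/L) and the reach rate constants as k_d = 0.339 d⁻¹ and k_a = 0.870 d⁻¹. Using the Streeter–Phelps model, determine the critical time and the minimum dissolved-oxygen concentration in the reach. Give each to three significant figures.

t_c ≈ 1.61 d; minimum DO ≈ 2.04 mg/L

Mixed DO = (8.27×8.34 + 2.10×2.66)/(8.27+2.10) = 74.56/10.37 = 7.190 mg/L.
Mixed L₀ = (8.27×3.78 + 2.10×133)/(10.37) = 310.6/10.37 = 29.95 mg/L.
Initial deficit D₀ = C_s − DO₀ = 8.81 − 7.190 = 1.620 mg/L.
t_c = (1/0.5310) ln[(0.870/0.339)(1 − 1.620×0.5310/(0.339×29.95))] = 1.883 × ln(2.349) = 1.608 d.
D_c = (0.339/0.870) × 29.95 × e^(−0.339×1.608) = 0.3897 × 29.95 × 0.5797 = 6.765 mg/L.
Minimum DO = 8.81 − 6.765 = 2.045 mg/L.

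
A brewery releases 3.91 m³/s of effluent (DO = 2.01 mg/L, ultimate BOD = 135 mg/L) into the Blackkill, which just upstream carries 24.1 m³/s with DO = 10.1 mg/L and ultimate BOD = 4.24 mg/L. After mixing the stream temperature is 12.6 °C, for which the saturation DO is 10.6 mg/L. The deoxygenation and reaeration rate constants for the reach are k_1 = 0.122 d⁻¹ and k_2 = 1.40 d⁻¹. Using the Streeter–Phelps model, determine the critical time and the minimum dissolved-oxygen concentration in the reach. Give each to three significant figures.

t_c ≈ 0.797 d; minimum DO ≈ 8.82 mg/L

Mixed DO = (24.1×10.1 + 3.91×2.01)/(24.1+3.91) = 251.3/28.01 = 8.971 mg/L.
Mixed L₀ = (24.1×4.24 + 3.91×135)/(28.01) = 630.0/28.01 = 22.49 mg/L.
Initial deficit D₀ = C_s − DO₀ = 10.6 − 8.971 = 1.629 mg/L.
t_c = (1/1.278) ln[(1.40/0.122)(1 − 1.629×1.278/(0.122×22.49))] = 0.7825 × ln(2.768) = 0.7966 d.
D_c = (0.122/1.40) × 22.49 × e^(−0.122×0.7966) = 0.08714 × 22.49 × 0.9074 = 1.779 mg/L.
Minimum DO = 10.6 − 1.779 = 8.821 mg/L.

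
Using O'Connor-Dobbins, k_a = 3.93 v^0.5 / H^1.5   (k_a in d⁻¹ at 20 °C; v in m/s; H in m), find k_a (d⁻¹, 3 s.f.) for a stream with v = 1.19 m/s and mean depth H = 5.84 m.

k_a ≈ 0.304 d⁻¹

k_a = 3.93 × 1.19^0.5 / 5.84^1.5 = 3.93 × 1.091 / 14.11 = 0.3038 d⁻¹.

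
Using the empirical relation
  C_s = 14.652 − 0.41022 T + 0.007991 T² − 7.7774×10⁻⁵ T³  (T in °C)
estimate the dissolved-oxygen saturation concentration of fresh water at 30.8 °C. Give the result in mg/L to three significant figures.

C_s ≈ 7.33 mg/L

C_s = 14.652 − 0.41022×30.8 + 0.007991×30.8² − 7.7774×10⁻⁵×30.8³ = 7.325 mg/L.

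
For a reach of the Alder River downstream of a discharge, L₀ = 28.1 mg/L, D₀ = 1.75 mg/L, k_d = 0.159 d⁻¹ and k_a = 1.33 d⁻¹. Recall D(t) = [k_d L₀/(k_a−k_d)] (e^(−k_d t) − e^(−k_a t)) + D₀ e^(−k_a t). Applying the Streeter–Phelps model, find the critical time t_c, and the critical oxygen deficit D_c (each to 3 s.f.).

t_c ≈ 1.29 d; D_c ≈ 2.74 mg/L

t_c = [1/(k_a−k_d)] ln[(k_a/k_d)(1 − D₀(k_a−k_d)/(k_d L₀))]
= [1/(1.33−0.159)] ln[(1.33/0.159)(1 − 1.75×1.171/(0.159×28.1))]
= (1/1.171) ln[8.365 × 0.5413] = 0.8540 × ln(4.528) = 0.8540 × 1.510 = 1.290 d.
L(t_c) = L₀ e^(−k_d t_c) = 28.1 × 0.8146 = 22.89 mg/L, and at the critical point k_a D_c = k_d L, so D_c = (0.159/1.33) × 22.89 = 2.736 mg/L.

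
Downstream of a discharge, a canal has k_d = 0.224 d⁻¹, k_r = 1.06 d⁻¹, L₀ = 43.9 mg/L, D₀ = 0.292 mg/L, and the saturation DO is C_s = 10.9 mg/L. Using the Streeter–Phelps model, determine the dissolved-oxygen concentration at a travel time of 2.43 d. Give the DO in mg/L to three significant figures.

k_d L₀/(k_r−k_d) = 0.224×43.9/(1.06−0.224) = 9.834/0.8360 = 11.76 mg/L.
e^(−k_d t) = e^(−0.224×2.430) = 0.5802; e^(−k_r t) = e^(−1.06×2.430) = 0.07609.
D = 11.76 × (0.5802 − 0.07609) + 0.292 × 0.07609 = 5.930 + 0.02222 = 5.952 mg/L.
DO = C_s − D = 10.9 − 5.952 = 4.948 mg/L.

DO ≈ 4.95 mg/L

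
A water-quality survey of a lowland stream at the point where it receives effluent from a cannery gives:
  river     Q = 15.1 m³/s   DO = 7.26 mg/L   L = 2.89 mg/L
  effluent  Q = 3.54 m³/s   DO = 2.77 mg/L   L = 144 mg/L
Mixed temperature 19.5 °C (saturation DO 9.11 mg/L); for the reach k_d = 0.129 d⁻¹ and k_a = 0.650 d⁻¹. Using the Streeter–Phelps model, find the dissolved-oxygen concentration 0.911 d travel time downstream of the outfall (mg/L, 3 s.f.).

DO ≈ 5.15 mg/L

Mixed DO = (15.1×7.26 + 3.54×2.77)/(15.1+3.54) = 119.4/18.64 = 6.407 mg/L.
Mixed L₀ = (15.1×2.89 + 3.54×144)/(18.64) = 553.4/18.64 = 29.69 mg/L.
Initial deficit D₀ = C_s − DO₀ = 9.11 − 6.407 = 2.703 mg/L.
D(0.911) = [0.129×29.69/(0.650−0.129)](e^(−0.129×0.911) − e^(−0.650×0.911)) + 2.703 e^(−0.650×0.911)
= 7.351 × (0.8891 − 0.5531) + 2.703 × 0.5531 = 3.965 mg/L.
DO = 9.11 − 3.965 = 5.145 mg/L.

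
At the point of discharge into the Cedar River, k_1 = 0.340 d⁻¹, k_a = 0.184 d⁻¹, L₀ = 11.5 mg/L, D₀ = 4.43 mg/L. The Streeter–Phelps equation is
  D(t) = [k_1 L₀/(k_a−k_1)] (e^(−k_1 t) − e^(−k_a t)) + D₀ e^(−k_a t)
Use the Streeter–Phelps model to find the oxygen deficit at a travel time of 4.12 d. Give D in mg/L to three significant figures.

k_1 L₀/(k_a−k_1) = 0.340×11.5/(0.184−0.340) = 3.910/-0.1560 = -25.06 mg/L.
e^(−k_1 t) = e^(−0.340×4.120) = 0.2464; e^(−k_a t) = e^(−0.184×4.120) = 0.4686.
D = -25.06 × (0.2464 − 0.4686) + 4.43 × 0.4686 = 5.568 + 2.076 = 7.644 mg/L.

D ≈ 7.64 mg/L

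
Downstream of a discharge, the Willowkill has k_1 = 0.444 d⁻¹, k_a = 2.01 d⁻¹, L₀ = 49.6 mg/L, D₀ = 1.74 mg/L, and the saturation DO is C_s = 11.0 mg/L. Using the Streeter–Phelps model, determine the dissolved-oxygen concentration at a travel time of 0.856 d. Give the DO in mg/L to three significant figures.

DO ≈ 3.59 mg/L

k_1 L₀/(k_a−k_1) = 0.444×49.6/(2.01−0.444) = 22.02/1.566 = 14.06 mg/L.
e^(−k_1 t) = e^(−0.444×0.8560) = 0.6838; e^(−k_a t) = e^(−2.01×0.8560) = 0.1790.
D = 14.06 × (0.6838 − 0.1790) + 1.74 × 0.1790 = 7.100 + 0.3114 = 7.411 mg/L.
DO = C_s − D = 11.0 − 7.411 = 3.589 mg/L.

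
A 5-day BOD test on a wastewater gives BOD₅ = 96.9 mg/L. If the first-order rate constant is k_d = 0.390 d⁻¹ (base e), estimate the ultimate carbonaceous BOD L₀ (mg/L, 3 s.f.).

BOD₅ = L₀(1 − e^(−5k_d)) ⇒ L₀ = BOD₅ / (1 − e^(−5×0.390))
= 96.9 / (1 − 0.1423) = 96.9 / 0.8577 = 113.0 mg/L.

L₀ ≈ 113 mg/L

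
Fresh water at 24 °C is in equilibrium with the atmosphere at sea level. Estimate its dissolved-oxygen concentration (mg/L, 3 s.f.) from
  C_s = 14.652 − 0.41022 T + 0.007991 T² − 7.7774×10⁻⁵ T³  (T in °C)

C_s = 14.652 − 0.41022×24 + 0.007991×24² − 7.7774×10⁻⁵×24³ = 8.334 mg/L.

C_s ≈ 8.33 mg/L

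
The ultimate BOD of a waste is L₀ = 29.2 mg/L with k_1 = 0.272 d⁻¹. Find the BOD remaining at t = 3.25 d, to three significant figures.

L ≈ 12.1 mg/L

L_t = L₀ e^(−k_1 t) = 29.2 × e^(−0.272×3.25) = 29.2 × 0.4131 = 12.06 mg/L.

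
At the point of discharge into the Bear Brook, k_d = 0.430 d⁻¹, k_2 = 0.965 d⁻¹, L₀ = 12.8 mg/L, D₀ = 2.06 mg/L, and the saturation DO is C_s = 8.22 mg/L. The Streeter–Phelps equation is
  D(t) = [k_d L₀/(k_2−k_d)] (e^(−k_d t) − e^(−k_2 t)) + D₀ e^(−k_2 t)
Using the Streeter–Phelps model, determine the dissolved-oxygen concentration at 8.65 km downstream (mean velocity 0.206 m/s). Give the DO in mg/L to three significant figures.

DO ≈ 5.02 mg/L

Travel time t = x/v = 8.65 km / (0.206 m/s) = 8650 m / 0.206 m/s = 41990 s = 0.4860 d.
k_d L₀/(k_2−k_d) = 0.430×12.8/(0.965−0.430) = 5.504/0.5350 = 10.29 mg/L.
e^(−k_d t) = e^(−0.430×0.4860) = 0.8114; e^(−k_2 t) = e^(−0.965×0.4860) = 0.6256.
D = 10.29 × (0.8114 − 0.6256) + 2.06 × 0.6256 = 1.911 + 1.289 = 3.200 mg/L.
DO = C_s − D = 8.22 − 3.200 = 5.020 mg/L.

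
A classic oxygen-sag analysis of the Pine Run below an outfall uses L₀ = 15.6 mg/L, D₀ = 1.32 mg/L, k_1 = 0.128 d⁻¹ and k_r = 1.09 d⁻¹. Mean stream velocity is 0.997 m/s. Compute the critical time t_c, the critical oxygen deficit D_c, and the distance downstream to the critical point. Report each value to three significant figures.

t_c ≈ 1.18 d; D_c ≈ 1.58 mg/L; x_c ≈ 101 km

With k_r/k_1 = 8.516 and 1 − D₀(k_r−k_1)/(k_1 L₀) = 0.3641,
t_c = ln(8.516 × 0.3641) / (1.09 − 0.128) = ln(3.100) / 0.9620 = 1.131/0.9620 = 1.176 d.
L(t_c) = L₀ e^(−k_1 t_c) = 15.6 × 0.8602 = 13.42 mg/L, and at the critical point k_r D_c = k_1 L, so D_c = (0.128/1.09) × 13.42 = 1.576 mg/L.
x_c = v t_c = 0.997 m/s × 1.176 d × 86400 s/d = 101300 m ≈ 101 km.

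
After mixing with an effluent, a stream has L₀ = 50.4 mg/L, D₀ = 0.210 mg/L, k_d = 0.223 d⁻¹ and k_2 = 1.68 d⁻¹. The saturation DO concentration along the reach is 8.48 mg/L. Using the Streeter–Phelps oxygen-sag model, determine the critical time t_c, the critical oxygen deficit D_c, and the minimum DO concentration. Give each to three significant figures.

t_c ≈ 1.37 d; D_c ≈ 4.93 mg/L; min DO ≈ 3.55 mg/L

With k_2/k_d = 7.534 and 1 − D₀(k_2−k_d)/(k_d L₀) = 0.9728,
t_c = ln(7.534 × 0.9728) / (1.68 − 0.223) = ln(7.329) / 1.457 = 1.992/1.457 = 1.367 d.
D_c = (k_d/k_2) L₀ e^(−k_d t_c) = (0.223/1.68) × 50.4 × e^(−0.223×1.367) = 0.1327 × 50.4 × 0.7372 = 4.932 mg/L.
Minimum DO = C_s − D_c = 8.48 − 4.932 = 3.548 mg/L.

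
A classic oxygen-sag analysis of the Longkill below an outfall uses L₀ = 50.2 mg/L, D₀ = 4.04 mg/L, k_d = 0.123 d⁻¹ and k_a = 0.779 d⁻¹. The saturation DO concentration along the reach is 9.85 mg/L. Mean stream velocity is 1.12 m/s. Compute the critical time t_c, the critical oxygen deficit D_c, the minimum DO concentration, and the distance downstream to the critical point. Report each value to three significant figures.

With k_a/k_d = 6.333 and 1 − D₀(k_a−k_d)/(k_d L₀) = 0.5708,
t_c = ln(6.333 × 0.5708) / (0.779 − 0.123) = ln(3.615) / 0.6560 = 1.285/0.6560 = 1.959 d.
D_c = (k_d/k_a) L₀ e^(−k_d t_c) = (0.123/0.779) × 50.2 × e^(−0.123×1.959) = 0.1579 × 50.2 × 0.7859 = 6.229 mg/L.
Minimum DO = C_s − D_c = 9.85 − 6.229 = 3.621 mg/L.
x_c = v t_c = 1.12 m/s × 1.959 d × 86400 s/d = 189600 m ≈ 190 km.

t_c ≈ 1.96 d; D_c ≈ 6.23 mg/L; min DO ≈ 3.62 mg/L; x_c ≈ 190 km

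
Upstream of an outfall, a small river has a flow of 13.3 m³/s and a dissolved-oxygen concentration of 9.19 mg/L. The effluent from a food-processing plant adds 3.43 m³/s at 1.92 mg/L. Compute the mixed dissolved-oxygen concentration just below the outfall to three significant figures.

7.70 mg/L

Flow-weighted mixing: C = (Q_r C_r + Q_w C_w)/(Q_r + Q_w)
= (13.3×9.19 + 3.43×1.92)/(13.3 + 3.43) = 128.8/16.73 = 7.699 mg/L.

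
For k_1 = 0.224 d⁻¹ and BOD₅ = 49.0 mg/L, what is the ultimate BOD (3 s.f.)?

BOD₅ = L₀(1 − e^(−5k_1)) ⇒ L₀ = BOD₅ / (1 − e^(−5×0.224))
= 49.0 / (1 − 0.3263) = 49.0 / 0.6737 = 72.73 mg/L.

L₀ ≈ 72.7 mg/L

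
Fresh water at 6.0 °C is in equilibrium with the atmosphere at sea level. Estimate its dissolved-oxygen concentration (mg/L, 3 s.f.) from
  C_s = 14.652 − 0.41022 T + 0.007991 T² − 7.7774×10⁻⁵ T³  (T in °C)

C_s ≈ 12.5 mg/L

C_s = 14.652 − 0.41022×6.0 + 0.007991×6.0² − 7.7774×10⁻⁵×6.0³ = 12.46 mg/L.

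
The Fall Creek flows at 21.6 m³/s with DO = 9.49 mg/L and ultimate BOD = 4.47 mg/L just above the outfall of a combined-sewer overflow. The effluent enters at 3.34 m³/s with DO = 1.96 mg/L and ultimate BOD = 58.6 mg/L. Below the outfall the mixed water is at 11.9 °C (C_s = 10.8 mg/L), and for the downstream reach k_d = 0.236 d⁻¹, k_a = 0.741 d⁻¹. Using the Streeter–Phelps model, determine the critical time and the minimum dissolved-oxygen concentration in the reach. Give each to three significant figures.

t_c ≈ 1.18 d; minimum DO ≈ 7.97 mg/L

Mixed DO = (21.6×9.49 + 3.34×1.96)/(21.6+3.34) = 211.5/24.94 = 8.482 mg/L.
Mixed L₀ = (21.6×4.47 + 3.34×58.6)/(24.94) = 292.3/24.94 = 11.72 mg/L.
Initial deficit D₀ = C_s − DO₀ = 10.8 − 8.482 = 2.318 mg/L.
t_c = (1/0.5050) ln[(0.741/0.236)(1 − 2.318×0.5050/(0.236×11.72))] = 1.980 × ln(1.811) = 1.176 d.
D_c = (0.236/0.741) × 11.72 × e^(−0.236×1.176) = 0.3185 × 11.72 × 0.7577 = 2.828 mg/L.
Minimum DO = 10.8 − 2.828 = 7.972 mg/L.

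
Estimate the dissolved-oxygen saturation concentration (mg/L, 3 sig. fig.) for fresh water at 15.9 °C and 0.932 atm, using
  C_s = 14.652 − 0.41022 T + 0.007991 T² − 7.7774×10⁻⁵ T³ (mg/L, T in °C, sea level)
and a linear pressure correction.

At sea level: C_s = 14.652 − 0.41022×15.9 + 0.007991×15.9² − 7.7774×10⁻⁵×15.9³ = 9.837 mg/L.
Pressure correction: C_s' = 9.837 × 0.932 = 9.168 mg/L.

C_s ≈ 9.17 mg/L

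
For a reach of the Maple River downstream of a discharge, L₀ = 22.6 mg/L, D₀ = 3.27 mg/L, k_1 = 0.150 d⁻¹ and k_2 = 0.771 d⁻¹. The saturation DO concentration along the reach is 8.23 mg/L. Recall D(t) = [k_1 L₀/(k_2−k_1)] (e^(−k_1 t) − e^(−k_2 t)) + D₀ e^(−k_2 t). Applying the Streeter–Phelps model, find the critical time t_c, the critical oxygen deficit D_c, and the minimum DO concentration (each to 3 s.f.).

t_c ≈ 1.16 d; D_c ≈ 3.69 mg/L; min DO ≈ 4.54 mg/L

With k_2/k_1 = 5.140 and 1 − D₀(k_2−k_1)/(k_1 L₀) = 0.4010,
t_c = ln(5.140 × 0.4010) / (0.771 − 0.150) = ln(2.061) / 0.6210 = 0.7232/0.6210 = 1.165 d.
L(t_c) = L₀ e^(−k_1 t_c) = 22.6 × 0.8397 = 18.98 mg/L, and at the critical point k_2 D_c = k_1 L, so D_c = (0.150/0.771) × 18.98 = 3.692 mg/L.
Minimum DO = C_s − D_c = 8.23 − 3.692 = 4.538 mg/L.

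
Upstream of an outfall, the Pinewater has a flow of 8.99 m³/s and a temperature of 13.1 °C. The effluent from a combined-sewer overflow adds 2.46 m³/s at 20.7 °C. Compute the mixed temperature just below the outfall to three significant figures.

Flow-weighted mixing: C = (Q_r C_r + Q_w C_w)/(Q_r + Q_w)
= (8.99×13.1 + 2.46×20.7)/(8.99 + 2.46) = 168.7/11.45 = 14.73 °C.

14.7 °C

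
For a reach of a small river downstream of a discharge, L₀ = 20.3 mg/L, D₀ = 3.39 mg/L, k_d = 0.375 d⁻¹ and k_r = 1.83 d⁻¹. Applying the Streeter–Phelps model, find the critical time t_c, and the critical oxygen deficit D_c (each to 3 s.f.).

At the critical point dD/dt = 0, so k_d L₀ e^(−k_d t) = k_r D. Substituting D(t) from the Streeter–Phelps equation and solving for t gives
t_c = ln[(k_r/k_d)(1 − D₀(k_r−k_d)/(k_d L₀))] / (k_r−k_d).
Here k_r−k_d = 1.455 d⁻¹ and 1 − D₀(k_r−k_d)/(k_d L₀) = 1 − 3.39×1.455/(0.375×20.3) = 0.3521, so
t_c = ln(4.880 × 0.3521) / 1.455 = 0.5412 / 1.455 = 0.3720 d.
L(t_c) = L₀ e^(−k_d t_c) = 20.3 × 0.8698 = 17.66 mg/L, and at the critical point k_r D_c = k_d L, so D_c = (0.375/1.83) × 17.66 = 3.618 mg/L.

t_c ≈ 0.372 d; D_c ≈ 3.62 mg/L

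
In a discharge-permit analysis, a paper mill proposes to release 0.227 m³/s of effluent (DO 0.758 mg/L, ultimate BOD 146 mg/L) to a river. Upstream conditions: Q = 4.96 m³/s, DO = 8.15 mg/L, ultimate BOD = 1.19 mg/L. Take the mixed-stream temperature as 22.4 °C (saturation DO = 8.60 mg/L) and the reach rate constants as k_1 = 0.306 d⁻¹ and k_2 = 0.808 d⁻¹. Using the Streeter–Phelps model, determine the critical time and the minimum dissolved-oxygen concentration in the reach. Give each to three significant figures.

t_c ≈ 1.57 d; minimum DO ≈ 6.83 mg/L

Mixed DO = (4.96×8.15 + 0.227×0.758)/(4.96+0.227) = 40.60/5.187 = 7.827 mg/L.
Mixed L₀ = (4.96×1.19 + 0.227×146)/(5.187) = 39.04/5.187 = 7.527 mg/L.
Initial deficit D₀ = C_s − DO₀ = 8.60 − 7.827 = 0.7735 mg/L.
t_c = (1/0.5020) ln[(0.808/0.306)(1 − 0.7735×0.5020/(0.306×7.527))] = 1.992 × ln(2.195) = 1.566 d.
D_c = (0.306/0.808) × 7.527 × e^(−0.306×1.566) = 0.3787 × 7.527 × 0.6192 = 1.765 mg/L.
Minimum DO = 8.60 − 1.765 = 6.835 mg/L.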